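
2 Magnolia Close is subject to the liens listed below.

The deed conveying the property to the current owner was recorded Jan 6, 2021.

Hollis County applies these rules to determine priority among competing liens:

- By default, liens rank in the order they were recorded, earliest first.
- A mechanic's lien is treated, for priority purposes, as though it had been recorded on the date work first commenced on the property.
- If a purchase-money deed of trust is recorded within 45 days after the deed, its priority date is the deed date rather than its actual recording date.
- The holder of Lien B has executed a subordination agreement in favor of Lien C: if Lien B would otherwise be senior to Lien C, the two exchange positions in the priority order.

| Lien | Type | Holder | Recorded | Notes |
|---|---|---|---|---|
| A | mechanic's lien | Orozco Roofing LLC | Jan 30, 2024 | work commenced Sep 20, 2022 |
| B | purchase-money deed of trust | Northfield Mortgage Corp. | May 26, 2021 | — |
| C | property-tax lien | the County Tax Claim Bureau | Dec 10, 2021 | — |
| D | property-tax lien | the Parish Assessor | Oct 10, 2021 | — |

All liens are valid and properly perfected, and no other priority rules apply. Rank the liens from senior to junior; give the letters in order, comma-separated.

Effective dates after the stated exceptions: A relates back to Sep 20, 2022 (work commenced); B was recorded 140 days after the deed — beyond 45 days — so no relation-back applies.
Sorted by effective date: B (May 26, 2021), D (Oct 10, 2021), C (Dec 10, 2021), A (Sep 20, 2022).
Because B would otherwise rank above C, the subordination swaps them.

C, D, B, A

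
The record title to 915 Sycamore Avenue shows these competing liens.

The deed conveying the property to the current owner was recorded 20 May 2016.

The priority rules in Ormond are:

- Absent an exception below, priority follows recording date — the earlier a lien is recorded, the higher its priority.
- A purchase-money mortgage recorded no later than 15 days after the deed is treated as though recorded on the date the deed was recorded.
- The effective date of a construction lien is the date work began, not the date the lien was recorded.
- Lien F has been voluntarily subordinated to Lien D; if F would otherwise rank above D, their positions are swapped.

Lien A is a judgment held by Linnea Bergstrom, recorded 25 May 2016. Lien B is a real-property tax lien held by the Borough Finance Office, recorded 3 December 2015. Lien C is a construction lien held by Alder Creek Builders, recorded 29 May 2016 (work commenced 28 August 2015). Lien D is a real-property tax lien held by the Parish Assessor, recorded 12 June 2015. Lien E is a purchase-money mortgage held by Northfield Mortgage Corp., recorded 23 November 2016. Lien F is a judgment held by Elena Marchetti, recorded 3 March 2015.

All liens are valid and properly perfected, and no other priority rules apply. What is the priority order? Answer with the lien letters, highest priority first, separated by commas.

Effective dates: C is treated as recorded 28 August 2015, the work-commencement date; E was recorded 187 days after the deed, outside the 15-day window, so it keeps its recording date.
By effective date, earliest first: F (3 March 2015), D (12 June 2015), C (28 August 2015), B (3 December 2015), A (25 May 2016), E (23 November 2016).
F would otherwise be senior to D, so under the subordination agreement F and D exchange positions.

D, F, C, B, A, E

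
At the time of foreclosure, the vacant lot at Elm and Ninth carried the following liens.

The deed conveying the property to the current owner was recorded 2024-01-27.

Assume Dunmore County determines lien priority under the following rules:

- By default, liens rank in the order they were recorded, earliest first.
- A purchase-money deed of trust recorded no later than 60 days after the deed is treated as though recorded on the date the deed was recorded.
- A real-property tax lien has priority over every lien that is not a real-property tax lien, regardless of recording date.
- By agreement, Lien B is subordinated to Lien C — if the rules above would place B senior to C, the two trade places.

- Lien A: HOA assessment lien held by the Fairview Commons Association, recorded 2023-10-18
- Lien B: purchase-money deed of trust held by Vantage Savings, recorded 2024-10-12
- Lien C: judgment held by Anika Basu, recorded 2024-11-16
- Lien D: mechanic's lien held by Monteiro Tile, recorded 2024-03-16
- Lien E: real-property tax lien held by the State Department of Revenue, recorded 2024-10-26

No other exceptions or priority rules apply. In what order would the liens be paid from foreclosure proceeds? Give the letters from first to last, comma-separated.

E, A, D, C, B

Effective dates after the stated exceptions: B was recorded 259 days after the deed — beyond 60 days — so no relation-back applies.
E is a real-property tax lien and takes priority over every other lien.
Remaining liens by effective date: A (2023-10-18), D (2024-03-16), B (2024-10-12), C (2024-11-16).
The subordination applies — B was senior to C — so B and C swap.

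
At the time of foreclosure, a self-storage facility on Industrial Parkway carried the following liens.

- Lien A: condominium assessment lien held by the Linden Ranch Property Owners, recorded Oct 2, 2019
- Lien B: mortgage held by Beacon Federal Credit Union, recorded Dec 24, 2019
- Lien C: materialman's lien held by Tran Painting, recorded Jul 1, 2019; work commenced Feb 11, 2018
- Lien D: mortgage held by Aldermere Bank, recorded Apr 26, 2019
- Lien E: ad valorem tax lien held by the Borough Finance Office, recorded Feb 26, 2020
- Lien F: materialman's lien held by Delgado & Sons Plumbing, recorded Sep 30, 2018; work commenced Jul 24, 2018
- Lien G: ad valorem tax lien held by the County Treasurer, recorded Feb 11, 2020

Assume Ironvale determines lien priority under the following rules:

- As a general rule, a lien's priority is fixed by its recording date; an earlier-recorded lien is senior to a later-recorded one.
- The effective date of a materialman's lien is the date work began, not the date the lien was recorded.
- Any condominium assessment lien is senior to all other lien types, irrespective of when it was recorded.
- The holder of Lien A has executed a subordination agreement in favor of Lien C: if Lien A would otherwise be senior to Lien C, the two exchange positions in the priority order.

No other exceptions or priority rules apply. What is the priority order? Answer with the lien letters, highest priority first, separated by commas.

Adjusting effective dates: C relates back to Feb 11, 2018 (work commenced); F's effective date is Jul 24, 2018, when work began.
A is a condominium assessment lien and takes priority over every other lien.
Ordering the rest by effective date: C (Feb 11, 2018), F (Jul 24, 2018), D (Apr 26, 2019), B (Dec 24, 2019), G (Feb 11, 2020), E (Feb 26, 2020).
Because A would otherwise rank above C, the subordination swaps them.

C, A, F, D, B, G, E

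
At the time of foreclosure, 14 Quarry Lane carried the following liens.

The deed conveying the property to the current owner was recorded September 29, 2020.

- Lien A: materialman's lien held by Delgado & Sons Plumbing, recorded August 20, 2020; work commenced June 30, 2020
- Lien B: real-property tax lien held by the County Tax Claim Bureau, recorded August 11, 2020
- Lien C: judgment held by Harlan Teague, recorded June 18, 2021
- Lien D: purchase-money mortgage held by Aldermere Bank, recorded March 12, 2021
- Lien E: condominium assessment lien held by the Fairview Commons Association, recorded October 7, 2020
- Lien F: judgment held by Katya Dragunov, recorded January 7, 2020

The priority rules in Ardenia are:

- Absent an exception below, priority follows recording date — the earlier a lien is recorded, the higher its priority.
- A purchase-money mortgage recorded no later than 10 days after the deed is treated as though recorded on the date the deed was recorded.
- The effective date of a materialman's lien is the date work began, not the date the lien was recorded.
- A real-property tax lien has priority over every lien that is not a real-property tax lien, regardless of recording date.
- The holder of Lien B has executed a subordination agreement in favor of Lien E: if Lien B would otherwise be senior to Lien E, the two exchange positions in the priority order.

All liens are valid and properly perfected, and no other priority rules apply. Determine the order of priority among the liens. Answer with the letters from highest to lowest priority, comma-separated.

Effective dates after the stated exceptions: A's effective date is June 30, 2020, when work began; D was recorded 164 days after the deed, outside the 10-day window, so it keeps its recording date.
B, as a real-property tax lien, has superpriority and ranks first.
The other liens, earliest effective date first: F (January 7, 2020), A (June 30, 2020), E (October 7, 2020), D (March 12, 2021), C (June 18, 2021).
Because B would otherwise rank above E, the subordination swaps them.

E, F, A, B, D, C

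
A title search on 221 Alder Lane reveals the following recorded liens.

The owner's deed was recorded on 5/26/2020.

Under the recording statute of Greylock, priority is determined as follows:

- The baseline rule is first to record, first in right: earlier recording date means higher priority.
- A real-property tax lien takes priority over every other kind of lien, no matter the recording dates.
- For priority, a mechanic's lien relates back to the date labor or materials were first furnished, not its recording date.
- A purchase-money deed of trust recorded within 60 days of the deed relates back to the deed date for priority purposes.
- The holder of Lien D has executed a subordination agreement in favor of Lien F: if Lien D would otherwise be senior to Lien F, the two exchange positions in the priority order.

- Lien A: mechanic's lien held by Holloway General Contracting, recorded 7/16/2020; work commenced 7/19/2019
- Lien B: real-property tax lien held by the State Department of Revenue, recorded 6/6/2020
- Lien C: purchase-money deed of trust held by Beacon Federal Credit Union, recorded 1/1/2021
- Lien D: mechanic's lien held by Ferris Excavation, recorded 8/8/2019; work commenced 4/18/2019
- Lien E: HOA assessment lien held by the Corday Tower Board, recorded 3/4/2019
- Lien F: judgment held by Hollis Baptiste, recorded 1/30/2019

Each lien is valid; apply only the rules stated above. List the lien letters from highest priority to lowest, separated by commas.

B, F, E, D, A, C

Adjusting effective dates: A is treated as recorded 7/19/2019, the work-commencement date; C was recorded 220 days after the deed, outside the 60-day window, so it keeps its recording date; D relates back to 4/18/2019 (work commenced).
B is a real-property tax lien and takes priority over every other lien.
The other liens, earliest effective date first: F (1/30/2019), E (3/4/2019), D (4/18/2019), A (7/19/2019), C (1/1/2021).
D already ranks below F; the subordination has no effect.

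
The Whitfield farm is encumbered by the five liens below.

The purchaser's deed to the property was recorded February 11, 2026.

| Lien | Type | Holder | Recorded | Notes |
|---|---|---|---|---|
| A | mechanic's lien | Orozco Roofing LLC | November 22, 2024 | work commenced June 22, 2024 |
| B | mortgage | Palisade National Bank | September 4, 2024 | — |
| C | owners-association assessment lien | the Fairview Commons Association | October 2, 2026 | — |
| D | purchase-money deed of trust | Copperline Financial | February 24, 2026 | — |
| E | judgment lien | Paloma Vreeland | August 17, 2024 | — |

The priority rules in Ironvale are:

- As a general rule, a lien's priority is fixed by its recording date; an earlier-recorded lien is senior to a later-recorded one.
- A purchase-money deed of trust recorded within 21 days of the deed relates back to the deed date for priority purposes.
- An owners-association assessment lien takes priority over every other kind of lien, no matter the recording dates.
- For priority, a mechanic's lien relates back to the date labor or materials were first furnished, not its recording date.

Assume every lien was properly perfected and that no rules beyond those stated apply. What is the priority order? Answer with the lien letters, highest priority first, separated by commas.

C, A, E, B, D

First, effective dates: A relates back to June 22, 2024 (work commenced); D's effective date is the deed date, February 11, 2026.
C, as an owners-association assessment lien, has superpriority and ranks first.
The other liens, earliest effective date first: A (June 22, 2024), E (August 17, 2024), B (September 4, 2024), D (February 11, 2026).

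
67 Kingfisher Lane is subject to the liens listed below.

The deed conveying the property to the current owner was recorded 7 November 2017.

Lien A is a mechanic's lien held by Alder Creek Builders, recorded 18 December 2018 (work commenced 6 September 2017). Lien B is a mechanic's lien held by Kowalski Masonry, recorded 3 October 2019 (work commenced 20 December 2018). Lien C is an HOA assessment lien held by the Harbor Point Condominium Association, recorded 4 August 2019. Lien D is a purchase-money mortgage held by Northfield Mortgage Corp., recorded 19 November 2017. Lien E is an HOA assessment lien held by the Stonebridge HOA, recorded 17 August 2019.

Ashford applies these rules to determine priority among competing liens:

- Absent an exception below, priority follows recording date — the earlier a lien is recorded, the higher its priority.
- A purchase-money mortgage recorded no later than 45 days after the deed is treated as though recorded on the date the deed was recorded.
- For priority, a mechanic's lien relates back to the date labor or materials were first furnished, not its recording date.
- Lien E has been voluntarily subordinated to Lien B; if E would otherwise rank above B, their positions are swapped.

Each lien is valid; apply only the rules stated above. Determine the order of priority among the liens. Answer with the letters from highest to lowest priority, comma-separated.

A, D, B, C, E

First, effective dates: A relates back to 6 September 2017 (work commenced); B is treated as recorded 20 December 2018, the work-commencement date; D's effective date is the deed date, 7 November 2017.
Ordering by effective date: A (6 September 2017), D (7 November 2017), B (20 December 2018), C (4 August 2019), E (17 August 2019).
Since E is not senior to B, the subordination leaves the order unchanged.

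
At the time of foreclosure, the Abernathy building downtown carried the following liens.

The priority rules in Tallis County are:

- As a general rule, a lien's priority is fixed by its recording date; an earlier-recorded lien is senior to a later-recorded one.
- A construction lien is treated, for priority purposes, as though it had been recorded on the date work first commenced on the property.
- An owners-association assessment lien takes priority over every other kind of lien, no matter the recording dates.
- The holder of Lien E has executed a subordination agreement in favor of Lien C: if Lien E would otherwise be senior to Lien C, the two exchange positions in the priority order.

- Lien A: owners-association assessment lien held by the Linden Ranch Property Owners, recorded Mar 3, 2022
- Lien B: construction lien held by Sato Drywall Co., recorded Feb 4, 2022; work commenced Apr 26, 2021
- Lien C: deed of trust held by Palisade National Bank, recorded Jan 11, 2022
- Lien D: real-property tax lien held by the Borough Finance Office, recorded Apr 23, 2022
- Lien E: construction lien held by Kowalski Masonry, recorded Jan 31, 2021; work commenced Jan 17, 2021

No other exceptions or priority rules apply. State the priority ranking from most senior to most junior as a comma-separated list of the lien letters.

Adjusting effective dates: B relates back to Apr 26, 2021 (work commenced); E's effective date is Jan 17, 2021, when work began.
As an owners-association assessment lien, A is senior to every other lien.
Among the remaining liens, by effective date: E (Jan 17, 2021), B (Apr 26, 2021), C (Jan 11, 2022), D (Apr 23, 2022).
Because E would otherwise rank above C, the subordination swaps them.

A, C, B, E, D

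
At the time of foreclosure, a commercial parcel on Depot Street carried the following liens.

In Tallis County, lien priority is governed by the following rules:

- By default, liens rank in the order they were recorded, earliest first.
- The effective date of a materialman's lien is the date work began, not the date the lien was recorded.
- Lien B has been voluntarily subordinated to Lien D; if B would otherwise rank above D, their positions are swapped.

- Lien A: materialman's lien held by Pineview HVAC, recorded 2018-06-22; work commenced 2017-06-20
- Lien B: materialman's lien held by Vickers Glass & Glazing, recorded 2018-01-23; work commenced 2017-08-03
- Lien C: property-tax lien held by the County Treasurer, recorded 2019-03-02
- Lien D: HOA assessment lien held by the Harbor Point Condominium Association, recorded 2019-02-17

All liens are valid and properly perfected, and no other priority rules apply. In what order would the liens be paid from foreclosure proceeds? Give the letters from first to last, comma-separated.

A, D, B, C

Effective dates: A relates back to 2017-06-20 (work commenced); B's effective date is 2017-08-03, when work began.
Sorted by effective date: A (2017-06-20), B (2017-08-03), D (2019-02-17), C (2019-03-02).
B would otherwise be senior to D, so under the subordination agreement B and D exchange positions.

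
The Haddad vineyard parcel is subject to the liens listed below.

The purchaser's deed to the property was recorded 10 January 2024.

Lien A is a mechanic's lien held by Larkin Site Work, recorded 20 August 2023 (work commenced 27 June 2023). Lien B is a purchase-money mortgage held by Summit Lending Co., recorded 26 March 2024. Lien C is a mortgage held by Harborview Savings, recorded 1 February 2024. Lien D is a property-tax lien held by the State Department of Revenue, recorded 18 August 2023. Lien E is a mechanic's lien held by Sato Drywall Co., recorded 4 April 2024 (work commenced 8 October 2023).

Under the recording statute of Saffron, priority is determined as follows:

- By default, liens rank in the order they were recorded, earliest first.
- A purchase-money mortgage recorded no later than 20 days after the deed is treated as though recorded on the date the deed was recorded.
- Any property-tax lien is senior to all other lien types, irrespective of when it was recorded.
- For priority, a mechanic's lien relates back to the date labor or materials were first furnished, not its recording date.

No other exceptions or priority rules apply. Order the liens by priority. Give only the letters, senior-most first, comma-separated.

D, A, E, C, B

Effective dates: A's effective date is 27 June 2023, when work began; B missed the 20-day window (76 days after the deed), so its recording date stands; E's effective date is 8 October 2023, when work began.
D, as a property-tax lien, has superpriority and ranks first.
The other liens, earliest effective date first: A (27 June 2023), E (8 October 2023), C (1 February 2024), B (26 March 2024).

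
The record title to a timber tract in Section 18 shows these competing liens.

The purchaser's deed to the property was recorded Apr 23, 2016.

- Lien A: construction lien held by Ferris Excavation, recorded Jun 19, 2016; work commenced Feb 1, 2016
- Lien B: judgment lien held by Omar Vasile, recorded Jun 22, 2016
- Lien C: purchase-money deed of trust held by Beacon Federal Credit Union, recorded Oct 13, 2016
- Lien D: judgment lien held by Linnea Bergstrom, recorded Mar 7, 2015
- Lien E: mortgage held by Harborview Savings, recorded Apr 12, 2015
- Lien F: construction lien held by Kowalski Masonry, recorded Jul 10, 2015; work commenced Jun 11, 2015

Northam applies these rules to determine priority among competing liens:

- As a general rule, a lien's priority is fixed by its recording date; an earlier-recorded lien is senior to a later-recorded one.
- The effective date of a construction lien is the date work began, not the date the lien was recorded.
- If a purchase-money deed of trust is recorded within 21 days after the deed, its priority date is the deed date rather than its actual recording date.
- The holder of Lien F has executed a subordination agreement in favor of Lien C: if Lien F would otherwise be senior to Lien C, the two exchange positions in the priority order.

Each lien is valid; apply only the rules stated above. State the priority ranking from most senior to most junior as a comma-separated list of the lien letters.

D, E, C, A, B, F

Effective dates: A's effective date is Feb 1, 2016, when work began; C was recorded 173 days after the deed — beyond 21 days — so no relation-back applies; F's effective date is Jun 11, 2015, when work began.
By effective date, earliest first: D (Mar 7, 2015), E (Apr 12, 2015), F (Jun 11, 2015), A (Feb 1, 2016), B (Jun 22, 2016), C (Oct 13, 2016).
Because F would otherwise rank above C, the subordination swaps them.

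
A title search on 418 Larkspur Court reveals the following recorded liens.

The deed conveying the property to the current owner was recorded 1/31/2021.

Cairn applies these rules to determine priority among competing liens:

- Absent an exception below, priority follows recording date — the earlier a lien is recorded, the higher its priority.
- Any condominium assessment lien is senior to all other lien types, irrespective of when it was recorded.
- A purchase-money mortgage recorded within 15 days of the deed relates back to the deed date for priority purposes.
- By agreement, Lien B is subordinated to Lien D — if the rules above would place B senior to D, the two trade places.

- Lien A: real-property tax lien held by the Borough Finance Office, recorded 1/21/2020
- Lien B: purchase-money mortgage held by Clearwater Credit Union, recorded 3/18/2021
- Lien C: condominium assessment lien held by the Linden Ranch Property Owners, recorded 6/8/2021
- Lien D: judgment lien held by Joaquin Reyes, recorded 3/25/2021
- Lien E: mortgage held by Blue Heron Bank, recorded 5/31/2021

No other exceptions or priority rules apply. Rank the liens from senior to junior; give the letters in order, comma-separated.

Adjusting effective dates: B was recorded 46 days after the deed — beyond 15 days — so no relation-back applies.
C is a condominium assessment lien and takes priority over every other lien.
Among the remaining liens, by effective date: A (1/21/2020), B (3/18/2021), D (3/25/2021), E (5/31/2021).
The subordination applies — B was senior to D — so B and D swap.

C, A, D, B, E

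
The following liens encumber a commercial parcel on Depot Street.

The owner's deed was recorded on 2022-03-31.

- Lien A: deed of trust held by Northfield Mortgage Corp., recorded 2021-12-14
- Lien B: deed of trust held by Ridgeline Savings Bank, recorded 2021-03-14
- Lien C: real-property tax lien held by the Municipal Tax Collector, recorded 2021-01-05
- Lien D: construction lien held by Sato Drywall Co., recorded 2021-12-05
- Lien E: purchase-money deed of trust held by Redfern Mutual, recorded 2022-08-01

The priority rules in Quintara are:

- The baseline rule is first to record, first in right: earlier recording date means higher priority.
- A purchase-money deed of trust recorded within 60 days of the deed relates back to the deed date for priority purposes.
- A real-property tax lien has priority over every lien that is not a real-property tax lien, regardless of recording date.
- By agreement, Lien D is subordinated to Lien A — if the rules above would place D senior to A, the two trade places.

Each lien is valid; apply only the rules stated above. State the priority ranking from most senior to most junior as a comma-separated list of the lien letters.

C, B, A, D, E

Adjusting effective dates: E missed the 60-day window (123 days after the deed), so its recording date stands.
C, as a real-property tax lien, has superpriority and ranks first.
Ordering the rest by effective date: B (2021-03-14), D (2021-12-05), A (2021-12-14), E (2022-08-01).
The subordination applies — D was senior to A — so D and A swap.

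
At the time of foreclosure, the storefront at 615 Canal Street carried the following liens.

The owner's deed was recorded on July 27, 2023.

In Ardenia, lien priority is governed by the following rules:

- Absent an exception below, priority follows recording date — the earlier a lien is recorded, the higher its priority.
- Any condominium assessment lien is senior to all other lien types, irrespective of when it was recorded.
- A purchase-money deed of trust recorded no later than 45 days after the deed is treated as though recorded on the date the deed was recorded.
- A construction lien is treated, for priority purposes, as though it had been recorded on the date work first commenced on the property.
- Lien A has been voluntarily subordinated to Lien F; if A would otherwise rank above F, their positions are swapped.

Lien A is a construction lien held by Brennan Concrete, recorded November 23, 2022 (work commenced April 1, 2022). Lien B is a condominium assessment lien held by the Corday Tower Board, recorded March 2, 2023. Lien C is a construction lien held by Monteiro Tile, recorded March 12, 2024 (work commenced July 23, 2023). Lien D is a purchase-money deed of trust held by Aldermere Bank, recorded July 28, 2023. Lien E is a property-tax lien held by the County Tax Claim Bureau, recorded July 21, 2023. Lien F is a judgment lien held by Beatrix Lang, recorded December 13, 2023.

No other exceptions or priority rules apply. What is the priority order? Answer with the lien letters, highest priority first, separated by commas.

Effective dates: A's effective date is April 1, 2022, when work began; C's effective date is July 23, 2023, when work began; D was recorded within the 45-day window, so its effective date is the deed date July 27, 2023.
B is a condominium assessment lien and takes priority over every other lien.
Among the remaining liens, by effective date: A (April 1, 2022), E (July 21, 2023), C (July 23, 2023), D (July 27, 2023), F (December 13, 2023).
A is senior to F before the subordination, so the two trade places.

B, F, E, C, D, A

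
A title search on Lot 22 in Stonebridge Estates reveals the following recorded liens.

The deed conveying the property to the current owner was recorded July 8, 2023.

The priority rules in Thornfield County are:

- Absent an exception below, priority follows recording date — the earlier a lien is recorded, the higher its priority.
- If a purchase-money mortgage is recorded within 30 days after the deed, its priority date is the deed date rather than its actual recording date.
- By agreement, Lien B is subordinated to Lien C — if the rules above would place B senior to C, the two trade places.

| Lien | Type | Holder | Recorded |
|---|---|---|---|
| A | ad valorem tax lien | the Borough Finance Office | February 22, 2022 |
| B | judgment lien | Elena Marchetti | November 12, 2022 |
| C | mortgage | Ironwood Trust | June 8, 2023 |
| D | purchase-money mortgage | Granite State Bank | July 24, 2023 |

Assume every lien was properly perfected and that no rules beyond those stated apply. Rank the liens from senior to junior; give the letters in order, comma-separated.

A, C, B, D

Effective dates after the stated exceptions: D relates back to the deed date July 8, 2023.
Sorted by effective date: A (February 22, 2022), B (November 12, 2022), C (June 8, 2023), D (July 8, 2023).
B would otherwise be senior to C, so under the subordination agreement B and C exchange positions.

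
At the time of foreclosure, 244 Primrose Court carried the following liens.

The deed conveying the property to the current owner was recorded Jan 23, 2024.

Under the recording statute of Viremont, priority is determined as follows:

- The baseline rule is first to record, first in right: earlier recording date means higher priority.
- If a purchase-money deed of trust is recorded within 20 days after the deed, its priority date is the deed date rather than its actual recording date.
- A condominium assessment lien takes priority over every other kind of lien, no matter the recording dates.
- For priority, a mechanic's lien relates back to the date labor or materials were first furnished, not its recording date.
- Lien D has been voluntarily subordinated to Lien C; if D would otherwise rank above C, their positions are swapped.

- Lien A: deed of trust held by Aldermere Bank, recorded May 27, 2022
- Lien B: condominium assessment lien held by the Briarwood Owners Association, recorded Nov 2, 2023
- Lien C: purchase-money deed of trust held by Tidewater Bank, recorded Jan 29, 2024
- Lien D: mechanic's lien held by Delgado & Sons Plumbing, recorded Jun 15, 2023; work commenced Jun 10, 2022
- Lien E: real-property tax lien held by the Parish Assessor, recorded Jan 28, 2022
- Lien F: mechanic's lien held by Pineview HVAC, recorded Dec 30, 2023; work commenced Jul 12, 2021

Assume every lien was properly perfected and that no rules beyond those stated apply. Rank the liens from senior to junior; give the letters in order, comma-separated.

B, F, E, A, C, D

Effective dates after the stated exceptions: C's effective date is the deed date, Jan 23, 2024; D is treated as recorded Jun 10, 2022, the work-commencement date; F relates back to Jul 12, 2021 (work commenced).
B is a condominium assessment lien, so it outranks all other liens regardless of date.
The other liens, earliest effective date first: F (Jul 12, 2021), E (Jan 28, 2022), A (May 27, 2022), D (Jun 10, 2022), C (Jan 23, 2024).
The subordination applies — D was senior to C — so D and C swap.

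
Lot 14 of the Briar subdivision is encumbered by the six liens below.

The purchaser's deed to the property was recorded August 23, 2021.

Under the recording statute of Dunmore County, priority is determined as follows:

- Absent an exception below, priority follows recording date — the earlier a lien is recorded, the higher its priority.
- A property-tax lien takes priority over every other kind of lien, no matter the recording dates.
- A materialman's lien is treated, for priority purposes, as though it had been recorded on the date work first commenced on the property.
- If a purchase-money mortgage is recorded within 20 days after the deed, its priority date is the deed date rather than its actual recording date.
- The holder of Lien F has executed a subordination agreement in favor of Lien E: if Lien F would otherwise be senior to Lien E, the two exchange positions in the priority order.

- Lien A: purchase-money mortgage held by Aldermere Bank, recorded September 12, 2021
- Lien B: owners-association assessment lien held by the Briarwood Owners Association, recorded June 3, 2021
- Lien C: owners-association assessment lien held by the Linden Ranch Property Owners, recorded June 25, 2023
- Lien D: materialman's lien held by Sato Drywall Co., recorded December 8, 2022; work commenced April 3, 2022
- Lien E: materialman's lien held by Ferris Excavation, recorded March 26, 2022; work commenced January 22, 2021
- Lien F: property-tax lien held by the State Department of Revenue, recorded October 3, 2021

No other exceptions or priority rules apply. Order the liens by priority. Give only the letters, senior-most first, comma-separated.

Effective dates after the stated exceptions: A was recorded within the 20-day window, so its effective date is the deed date August 23, 2021; D is treated as recorded April 3, 2022, the work-commencement date; E's effective date is January 22, 2021, when work began.
F is a property-tax lien, so it outranks all other liens regardless of date.
Ordering the rest by effective date: E (January 22, 2021), B (June 3, 2021), A (August 23, 2021), D (April 3, 2022), C (June 25, 2023).
F would otherwise be senior to E, so under the subordination agreement F and E exchange positions.

E, F, B, A, D, C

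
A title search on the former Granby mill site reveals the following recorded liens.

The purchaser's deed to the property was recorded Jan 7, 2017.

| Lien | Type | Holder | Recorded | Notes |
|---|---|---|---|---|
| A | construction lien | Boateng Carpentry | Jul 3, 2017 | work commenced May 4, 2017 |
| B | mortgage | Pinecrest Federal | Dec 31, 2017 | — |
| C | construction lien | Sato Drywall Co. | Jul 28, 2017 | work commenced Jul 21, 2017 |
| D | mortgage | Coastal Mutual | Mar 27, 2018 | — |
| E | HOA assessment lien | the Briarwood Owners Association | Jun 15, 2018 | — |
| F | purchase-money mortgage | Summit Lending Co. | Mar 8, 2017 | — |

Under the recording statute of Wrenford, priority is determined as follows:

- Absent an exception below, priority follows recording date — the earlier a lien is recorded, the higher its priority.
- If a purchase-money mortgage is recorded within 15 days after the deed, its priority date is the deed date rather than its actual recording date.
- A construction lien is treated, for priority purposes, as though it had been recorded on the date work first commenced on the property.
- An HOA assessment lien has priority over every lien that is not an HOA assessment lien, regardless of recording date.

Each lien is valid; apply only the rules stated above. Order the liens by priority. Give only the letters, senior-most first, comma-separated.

E, F, A, C, B, D

First, effective dates: A relates back to May 4, 2017 (work commenced); C's effective date is Jul 21, 2017, when work began; F was recorded 60 days after the deed, outside the 15-day window, so it keeps its recording date.
E is an HOA assessment lien, so it outranks all other liens regardless of date.
The other liens, earliest effective date first: F (Mar 8, 2017), A (May 4, 2017), C (Jul 21, 2017), B (Dec 31, 2017), D (Mar 27, 2018).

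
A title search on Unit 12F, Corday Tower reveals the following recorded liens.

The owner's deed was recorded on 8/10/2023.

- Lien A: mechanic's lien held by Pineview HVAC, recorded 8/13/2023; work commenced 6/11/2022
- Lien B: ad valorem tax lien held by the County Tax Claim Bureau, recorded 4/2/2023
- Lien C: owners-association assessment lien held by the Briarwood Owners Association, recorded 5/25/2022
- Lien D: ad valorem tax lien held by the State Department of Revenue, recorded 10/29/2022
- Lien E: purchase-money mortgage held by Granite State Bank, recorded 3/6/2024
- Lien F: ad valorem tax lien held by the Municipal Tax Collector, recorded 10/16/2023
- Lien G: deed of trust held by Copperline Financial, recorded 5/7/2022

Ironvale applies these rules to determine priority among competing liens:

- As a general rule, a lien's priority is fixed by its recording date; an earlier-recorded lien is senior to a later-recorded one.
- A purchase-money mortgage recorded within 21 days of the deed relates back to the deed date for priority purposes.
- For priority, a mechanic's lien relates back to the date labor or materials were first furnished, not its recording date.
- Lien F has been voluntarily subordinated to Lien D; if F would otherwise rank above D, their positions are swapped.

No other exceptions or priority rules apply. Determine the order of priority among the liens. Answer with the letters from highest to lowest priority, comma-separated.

First, effective dates: A relates back to 6/11/2022 (work commenced); E was recorded 209 days after the deed — beyond 21 days — so no relation-back applies.
Ordering by effective date: G (5/7/2022), C (5/25/2022), A (6/11/2022), D (10/29/2022), B (4/2/2023), F (10/16/2023), E (3/6/2024).
F is already junior to D, so the subordination agreement changes nothing.

G, C, A, D, B, F, E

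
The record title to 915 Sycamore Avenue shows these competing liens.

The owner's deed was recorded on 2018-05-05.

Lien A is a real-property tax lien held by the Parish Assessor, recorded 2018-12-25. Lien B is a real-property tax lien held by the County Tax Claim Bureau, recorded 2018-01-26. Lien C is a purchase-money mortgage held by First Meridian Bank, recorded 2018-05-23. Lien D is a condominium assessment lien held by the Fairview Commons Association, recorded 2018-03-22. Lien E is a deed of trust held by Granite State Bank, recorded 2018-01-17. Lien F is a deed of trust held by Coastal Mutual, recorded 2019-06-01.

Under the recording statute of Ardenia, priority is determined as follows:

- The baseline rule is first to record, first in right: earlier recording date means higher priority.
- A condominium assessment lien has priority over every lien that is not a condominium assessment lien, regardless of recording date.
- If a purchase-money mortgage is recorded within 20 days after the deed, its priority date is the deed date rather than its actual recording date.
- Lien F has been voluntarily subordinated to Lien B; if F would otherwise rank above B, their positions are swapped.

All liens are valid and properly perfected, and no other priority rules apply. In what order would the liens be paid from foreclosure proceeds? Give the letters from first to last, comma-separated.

D, E, B, C, A, F

Adjusting effective dates: C relates back to the deed date 2018-05-05.
D is a condominium assessment lien and takes priority over every other lien.
The other liens, earliest effective date first: E (2018-01-17), B (2018-01-26), C (2018-05-05), A (2018-12-25), F (2019-06-01).
F is already junior to B, so the subordination agreement changes nothing.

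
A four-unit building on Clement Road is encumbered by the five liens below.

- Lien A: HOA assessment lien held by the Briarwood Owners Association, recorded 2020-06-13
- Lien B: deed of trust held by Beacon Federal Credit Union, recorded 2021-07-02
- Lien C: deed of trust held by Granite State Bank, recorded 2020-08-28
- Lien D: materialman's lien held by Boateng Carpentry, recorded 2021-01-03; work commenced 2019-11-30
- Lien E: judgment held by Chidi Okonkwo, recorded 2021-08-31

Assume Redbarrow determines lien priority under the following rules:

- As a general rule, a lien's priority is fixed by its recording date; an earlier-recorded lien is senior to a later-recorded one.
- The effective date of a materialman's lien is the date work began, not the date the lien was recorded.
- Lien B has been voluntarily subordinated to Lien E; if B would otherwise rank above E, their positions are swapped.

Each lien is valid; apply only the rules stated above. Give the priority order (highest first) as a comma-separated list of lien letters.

Effective dates after the stated exceptions: D is treated as recorded 2019-11-30, the work-commencement date.
By effective date: D (2019-11-30), A (2020-06-13), C (2020-08-28), B (2021-07-02), E (2021-08-31).
The subordination applies — B was senior to E — so B and E swap.

D, A, C, E, B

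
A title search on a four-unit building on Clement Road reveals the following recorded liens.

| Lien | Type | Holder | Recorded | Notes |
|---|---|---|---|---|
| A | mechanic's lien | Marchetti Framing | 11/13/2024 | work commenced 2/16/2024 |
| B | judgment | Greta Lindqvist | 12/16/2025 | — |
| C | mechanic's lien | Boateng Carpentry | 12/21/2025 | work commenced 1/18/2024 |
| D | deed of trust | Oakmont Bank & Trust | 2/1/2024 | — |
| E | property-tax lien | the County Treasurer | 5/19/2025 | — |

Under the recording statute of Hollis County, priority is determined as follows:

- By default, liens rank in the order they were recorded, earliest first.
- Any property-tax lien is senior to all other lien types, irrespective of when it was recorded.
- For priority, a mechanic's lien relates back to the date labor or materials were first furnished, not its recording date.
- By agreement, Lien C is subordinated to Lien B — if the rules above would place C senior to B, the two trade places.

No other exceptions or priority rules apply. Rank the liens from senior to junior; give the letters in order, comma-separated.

Effective dates after the stated exceptions: A is treated as recorded 2/16/2024, the work-commencement date; C relates back to 1/18/2024 (work commenced).
E is a property-tax lien and takes priority over every other lien.
Remaining liens by effective date: C (1/18/2024), D (2/1/2024), A (2/16/2024), B (12/16/2025).
C would otherwise be senior to B, so under the subordination agreement C and B exchange positions.

E, B, D, A, C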